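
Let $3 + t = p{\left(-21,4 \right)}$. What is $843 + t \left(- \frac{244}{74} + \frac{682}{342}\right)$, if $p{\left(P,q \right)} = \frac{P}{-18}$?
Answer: $\frac{32092661}{37962} \approx 845.39$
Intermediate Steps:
$p{\left(P,q \right)} = - \frac{P}{18}$ ($p{\left(P,q \right)} = P \left(- \frac{1}{18}\right) = - \frac{P}{18}$)
$t = - \frac{11}{6}$ ($t = -3 - - \frac{7}{6} = -3 + \frac{7}{6} = - \frac{11}{6} \approx -1.8333$)
$843 + t \left(- \frac{244}{74} + \frac{682}{342}\right) = 843 - \frac{11 \left(- \frac{244}{74} + \frac{682}{342}\right)}{6} = 843 - \frac{11 \left(\left(-244\right) \frac{1}{74} + 682 \cdot \frac{1}{342}\right)}{6} = 843 - \frac{11 \left(- \frac{122}{37} + \frac{341}{171}\right)}{6} = 843 - - \frac{90695}{37962} = 843 + \frac{90695}{37962} = \frac{32092661}{37962}$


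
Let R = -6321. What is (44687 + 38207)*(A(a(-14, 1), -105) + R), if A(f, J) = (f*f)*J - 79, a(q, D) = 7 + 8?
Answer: -2488892350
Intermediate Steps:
a(q, D) = 15
A(f, J) = -79 + J*f**2 (A(f, J) = f**2*J - 79 = J*f**2 - 79 = -79 + J*f**2)
(44687 + 38207)*(A(a(-14, 1), -105) + R) = (44687 + 38207)*((-79 - 105*15**2) - 6321) = 82894*((-79 - 105*225) - 6321) = 82894*((-79 - 23625) - 6321) = 82894*(-23704 - 6321) = 82894*(-30025) = -2488892350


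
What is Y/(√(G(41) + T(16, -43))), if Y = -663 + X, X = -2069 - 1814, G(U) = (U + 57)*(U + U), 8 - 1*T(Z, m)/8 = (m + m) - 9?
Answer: -2273*√2215/2215 ≈ -48.296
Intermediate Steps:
T(Z, m) = 136 - 16*m (T(Z, m) = 64 - 8*((m + m) - 9) = 64 - 8*(2*m - 9) = 64 - 8*(-9 + 2*m) = 64 + (72 - 16*m) = 136 - 16*m)
G(U) = 2*U*(57 + U) (G(U) = (57 + U)*(2*U) = 2*U*(57 + U))
X = -3883
Y = -4546 (Y = -663 - 3883 = -4546)
Y/(√(G(41) + T(16, -43))) = -4546/√(2*41*(57 + 41) + (136 - 16*(-43))) = -4546/√(2*41*98 + (136 + 688)) = -4546/√(8036 + 824) = -4546*√2215/4430 = -2273*√2215/2215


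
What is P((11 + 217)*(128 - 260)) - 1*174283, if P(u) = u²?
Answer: 905594933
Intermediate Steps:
P((11 + 217)*(128 - 260)) - 1*174283 = ((11 + 217)*(128 - 260))² - 1*174283 = (228*(-132))² - 174283 = (-30096)² - 174283 = 905769216 - 174283 = 905594933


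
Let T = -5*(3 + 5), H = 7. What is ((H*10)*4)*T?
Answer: -11200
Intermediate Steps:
T = -40 (T = -5*8 = -40)
((H*10)*4)*T = ((7*10)*4)*(-40) = (70*4)*(-40) = 280*(-40) = -11200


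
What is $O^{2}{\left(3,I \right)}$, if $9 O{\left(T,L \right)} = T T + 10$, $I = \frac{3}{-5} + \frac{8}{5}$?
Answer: $\frac{361}{81} \approx 4.4568$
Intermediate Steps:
$I = 1$ ($I = 3 \left(- \frac{1}{5}\right) + 8 \cdot \frac{1}{5} = - \frac{3}{5} + \frac{8}{5} = 1$)
$O{\left(T,L \right)} = \frac{10}{9} + \frac{T^{2}}{9}$ ($O{\left(T,L \right)} = \frac{T T + 10}{9} = \frac{T^{2} + 10}{9} = \frac{10 + T^{2}}{9} = \frac{10}{9} + \frac{T^{2}}{9}$)
$O^{2}{\left(3,I \right)} = \left(\frac{10}{9} + \frac{3^{2}}{9}\right)^{2} = \left(\frac{10}{9} + \frac{1}{9} \cdot 9\right)^{2} = \left(\frac{10}{9} + 1\right)^{2} = \left(\frac{19}{9}\right)^{2} = \frac{361}{81}$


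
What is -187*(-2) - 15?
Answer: 359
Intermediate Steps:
-187*(-2) - 15 = -17*(-22) - 15 = 374 - 15 = 359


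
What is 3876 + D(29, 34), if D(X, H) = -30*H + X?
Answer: 2885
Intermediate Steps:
D(X, H) = X - 30*H
3876 + D(29, 34) = 3876 + (29 - 30*34) = 3876 + (29 - 1020) = 3876 - 991 = 2885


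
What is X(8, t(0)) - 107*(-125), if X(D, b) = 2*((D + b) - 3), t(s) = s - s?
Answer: 13385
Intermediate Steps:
t(s) = 0
X(D, b) = -6 + 2*D + 2*b (X(D, b) = 2*(-3 + D + b) = -6 + 2*D + 2*b)
X(8, t(0)) - 107*(-125) = (-6 + 2*8 + 2*0) - 107*(-125) = (-6 + 16 + 0) + 13375 = 10 + 13375 = 13385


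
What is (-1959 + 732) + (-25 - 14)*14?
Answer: -1773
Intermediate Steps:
(-1959 + 732) + (-25 - 14)*14 = -1227 - 39*14 = -1227 - 546 = -1773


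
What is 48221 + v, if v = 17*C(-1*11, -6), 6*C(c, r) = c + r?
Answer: 289037/6 ≈ 48173.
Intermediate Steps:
C(c, r) = c/6 + r/6 (C(c, r) = (c + r)/6 = c/6 + r/6)
v = -289/6 (v = 17*((-1*11)/6 + (⅙)*(-6)) = 17*((⅙)*(-11) - 1) = 17*(-11/6 - 1) = 17*(-17/6) = -289/6 ≈ -48.167)
48221 + v = 48221 - 289/6 = 289037/6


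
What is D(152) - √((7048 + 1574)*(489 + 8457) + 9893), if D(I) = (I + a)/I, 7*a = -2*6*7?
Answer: 35/38 - √77142305 ≈ -8782.2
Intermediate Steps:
a = -12 (a = (-2*6*7)/7 = (-12*7)/7 = (⅐)*(-84) = -12)
D(I) = (-12 + I)/I (D(I) = (I - 12)/I = (-12 + I)/I)
D(152) - √((7048 + 1574)*(489 + 8457) + 9893) = (-12 + 152)/152 - √((7048 + 1574)*(489 + 8457) + 9893) = (1/152)*140 - √(8622*8946 + 9893) = 35/38 - √(77132412 + 9893) = 35/38 - √77142305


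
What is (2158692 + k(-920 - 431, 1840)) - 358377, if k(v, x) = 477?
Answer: 1800792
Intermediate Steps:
(2158692 + k(-920 - 431, 1840)) - 358377 = (2158692 + 477) - 358377 = 2159169 - 358377 = 1800792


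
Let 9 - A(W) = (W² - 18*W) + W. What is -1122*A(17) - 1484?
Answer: -11582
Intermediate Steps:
A(W) = 9 - W² + 17*W (A(W) = 9 - ((W² - 18*W) + W) = 9 - (W² - 17*W) = 9 + (-W² + 17*W) = 9 - W² + 17*W)
-1122*A(17) - 1484 = -1122*(9 - 1*17² + 17*17) - 1484 = -1122*(9 - 1*289 + 289) - 1484 = -1122*(9 - 289 + 289) - 1484 = -1122*9 - 1484 = -10098 - 1484 = -11582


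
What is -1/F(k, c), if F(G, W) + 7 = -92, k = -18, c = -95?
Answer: 1/99 ≈ 0.010101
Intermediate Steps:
F(G, W) = -99 (F(G, W) = -7 - 92 = -99)
-1/F(k, c) = -1/(-99) = -1*(-1/99) = 1/99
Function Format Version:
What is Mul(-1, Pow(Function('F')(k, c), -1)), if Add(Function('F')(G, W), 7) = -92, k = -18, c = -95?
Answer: Rational(1, 99) ≈ 0.010101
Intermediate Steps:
Function('F')(G, W) = -99 (Function('F')(G, W) = Add(-7, -92) = -99)
Mul(-1, Pow(Function('F')(k, c), -1)) = Mul(-1, Pow(-99, -1)) = Mul(-1, Rational(-1, 99)) = Rational(1, 99)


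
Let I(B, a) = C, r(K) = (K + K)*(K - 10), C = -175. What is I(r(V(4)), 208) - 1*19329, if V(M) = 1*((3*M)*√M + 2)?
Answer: -19504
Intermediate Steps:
V(M) = 2 + 3*M^(3/2) (V(M) = 1*(3*M^(3/2) + 2) = 1*(2 + 3*M^(3/2)) = 2 + 3*M^(3/2))
r(K) = 2*K*(-10 + K) (r(K) = (2*K)*(-10 + K) = 2*K*(-10 + K))
I(B, a) = -175
I(r(V(4)), 208) - 1*19329 = -175 - 1*19329 = -175 - 19329 = -19504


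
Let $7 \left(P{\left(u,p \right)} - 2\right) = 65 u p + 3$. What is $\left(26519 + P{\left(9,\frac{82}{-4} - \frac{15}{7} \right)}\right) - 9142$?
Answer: $\frac{1517739}{98} \approx 15487.0$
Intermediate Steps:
$P{\left(u,p \right)} = \frac{17}{7} + \frac{65 p u}{7}$ ($P{\left(u,p \right)} = 2 + \frac{65 u p + 3}{7} = 2 + \frac{65 p u + 3}{7} = 2 + \frac{3 + 65 p u}{7} = 2 + \left(\frac{3}{7} + \frac{65 p u}{7}\right) = \frac{17}{7} + \frac{65 p u}{7}$)
$\left(26519 + P{\left(9,\frac{82}{-4} - \frac{15}{7} \right)}\right) - 9142 = \left(26519 + \left(\frac{17}{7} + \frac{65}{7} \left(\frac{82}{-4} - \frac{15}{7}\right) 9\right)\right) - 9142 = \left(26519 + \left(\frac{17}{7} + \frac{65}{7} \left(82 \left(- \frac{1}{4}\right) - \frac{15}{7}\right) 9\right)\right) - 9142 = \left(26519 + \left(\frac{17}{7} + \frac{65}{7} \left(- \frac{41}{2} - \frac{15}{7}\right) 9\right)\right) - 9142 = \left(26519 + \left(\frac{17}{7} + \frac{65}{7} \left(- \frac{317}{14}\right) 9\right)\right) - 9142 = \left(26519 + \left(\frac{17}{7} - \frac{185445}{98}\right)\right) - 9142 = \left(26519 - \frac{185207}{98}\right) - 9142 = \frac{2413655}{98} - 9142 = \frac{1517739}{98}$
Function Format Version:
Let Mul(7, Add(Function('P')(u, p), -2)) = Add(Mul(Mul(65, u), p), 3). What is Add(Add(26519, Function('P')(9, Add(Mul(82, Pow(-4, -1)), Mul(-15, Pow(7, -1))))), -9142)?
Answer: Rational(1517739, 98) ≈ 15487.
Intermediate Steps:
Function('P')(u, p) = Add(Rational(17, 7), Mul(Rational(65, 7), p, u)) (Function('P')(u, p) = Add(2, Mul(Rational(1, 7), Add(Mul(Mul(65, u), p), 3))) = Add(2, Mul(Rational(1, 7), Add(Mul(65, p, u), 3))) = Add(2, Mul(Rational(1, 7), Add(3, Mul(65, p, u)))) = Add(2, Add(Rational(3, 7), Mul(Rational(65, 7), p, u))) = Add(Rational(17, 7), Mul(Rational(65, 7), p, u)))
Add(Add(26519, Function('P')(9, Add(Mul(82, Pow(-4, -1)), Mul(-15, Pow(7, -1))))), -9142) = Add(Add(26519, Add(Rational(17, 7), Mul(Rational(65, 7), Add(Mul(82, Pow(-4, -1)), Mul(-15, Pow(7, -1))), 9))), -9142) = Add(Add(26519, Add(Rational(17, 7), Mul(Rational(65, 7), Add(Mul(82, Rational(-1, 4)), Mul(-15, Rational(1, 7))), 9))), -9142) = Add(Add(26519, Add(Rational(17, 7), Mul(Rational(65, 7), Add(Rational(-41, 2), Rational(-15, 7)), 9))), -9142) = Add(Add(26519, Add(Rational(17, 7), Mul(Rational(65, 7), Rational(-317, 14), 9))), -9142) = Add(Add(26519, Add(Rational(17, 7), Rational(-185445, 98))), -9142) = Add(Add(26519, Rational(-185207, 98)), -9142) = Add(Rational(2413655, 98), -9142) = Rational(1517739, 98)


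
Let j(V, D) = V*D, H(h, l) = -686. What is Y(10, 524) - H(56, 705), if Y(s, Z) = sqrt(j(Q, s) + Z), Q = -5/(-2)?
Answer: 686 + 3*sqrt(61) ≈ 709.43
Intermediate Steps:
Q = 5/2 (Q = -5*(-1/2) = 5/2 ≈ 2.5000)
j(V, D) = D*V
Y(s, Z) = sqrt(Z + 5*s/2) (Y(s, Z) = sqrt(s*(5/2) + Z) = sqrt(5*s/2 + Z) = sqrt(Z + 5*s/2))
Y(10, 524) - H(56, 705) = sqrt(4*524 + 10*10)/2 - 1*(-686) = sqrt(2096 + 100)/2 + 686 = sqrt(2196)/2 + 686 = (6*sqrt(61))/2 + 686 = 3*sqrt(61) + 686 = 686 + 3*sqrt(61)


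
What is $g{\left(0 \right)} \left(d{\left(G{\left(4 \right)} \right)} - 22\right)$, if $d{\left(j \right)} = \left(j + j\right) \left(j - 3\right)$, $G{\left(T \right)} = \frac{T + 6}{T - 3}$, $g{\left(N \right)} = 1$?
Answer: $118$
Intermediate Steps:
$G{\left(T \right)} = \frac{6 + T}{-3 + T}$
$d{\left(j \right)} = 2 j \left(-3 + j\right)$
$g{\left(0 \right)} \left(d{\left(G{\left(4 \right)} \right)} - 22\right) = 1 \left(2 \frac{6 + 4}{-3 + 4} \left(-3 + \frac{6 + 4}{-3 + 4}\right) - 22\right) = 1 \left(2 \cdot 1^{-1} \cdot 10 \left(-3 + 1^{-1} \cdot 10\right) - 22\right) = 1 \left(2 \cdot 1 \cdot 10 \left(-3 + 1 \cdot 10\right) - 22\right) = 1 \left(2 \cdot 10 \left(-3 + 10\right) - 22\right) = 1 \left(2 \cdot 10 \cdot 7 - 22\right) = 1 \left(140 - 22\right) = 1 \cdot 118 = 118$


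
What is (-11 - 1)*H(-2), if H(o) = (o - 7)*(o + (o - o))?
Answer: -216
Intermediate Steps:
H(o) = o*(-7 + o) (H(o) = (-7 + o)*(o + 0) = (-7 + o)*o = o*(-7 + o))
(-11 - 1)*H(-2) = (-11 - 1)*(-2*(-7 - 2)) = -(-24)*(-9) = -12*18 = -216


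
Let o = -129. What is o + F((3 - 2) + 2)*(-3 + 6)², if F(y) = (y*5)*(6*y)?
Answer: 2301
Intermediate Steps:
F(y) = 30*y² (F(y) = (5*y)*(6*y) = 30*y²)
o + F((3 - 2) + 2)*(-3 + 6)² = -129 + (30*((3 - 2) + 2)²)*(-3 + 6)² = -129 + (30*(1 + 2)²)*3² = -129 + (30*3²)*9 = -129 + (30*9)*9 = -129 + 270*9 = -129 + 2430 = 2301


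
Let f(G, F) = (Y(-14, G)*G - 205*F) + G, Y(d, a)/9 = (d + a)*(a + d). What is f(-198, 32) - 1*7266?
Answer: -80104232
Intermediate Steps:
Y(d, a) = 9*(a + d)² (Y(d, a) = 9*((d + a)*(a + d)) = 9*((a + d)*(a + d)) = 9*(a + d)²)
f(G, F) = G - 205*F + 9*G*(-14 + G)² (f(G, F) = ((9*(G - 14)²)*G - 205*F) + G = ((9*(-14 + G)²)*G - 205*F) + G = (9*G*(-14 + G)² - 205*F) + G = (-205*F + 9*G*(-14 + G)²) + G = G - 205*F + 9*G*(-14 + G)²)
f(-198, 32) - 1*7266 = (-198 - 205*32 + 9*(-198)*(-14 - 198)²) - 1*7266 = (-198 - 6560 + 9*(-198)*(-212)²) - 7266 = (-198 - 6560 + 9*(-198)*44944) - 7266 = (-198 - 6560 - 80090208) - 7266 = -80096966 - 7266 = -80104232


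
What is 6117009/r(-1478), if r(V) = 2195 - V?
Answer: 6117009/3673 ≈ 1665.4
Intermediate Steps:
6117009/r(-1478) = 6117009/(2195 - 1*(-1478)) = 6117009/(2195 + 1478) = 6117009/3673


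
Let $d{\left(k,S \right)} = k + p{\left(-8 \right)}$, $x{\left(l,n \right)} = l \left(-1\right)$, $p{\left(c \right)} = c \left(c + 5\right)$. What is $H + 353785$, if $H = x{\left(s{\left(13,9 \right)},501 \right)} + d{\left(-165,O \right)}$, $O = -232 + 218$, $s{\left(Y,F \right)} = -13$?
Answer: $353657$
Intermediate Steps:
$p{\left(c \right)} = c \left(5 + c\right)$
$x{\left(l,n \right)} = - l$
$O = -14$
$d{\left(k,S \right)} = 24 + k$ ($d{\left(k,S \right)} = k - 8 \left(5 - 8\right) = k - -24 = k + 24 = 24 + k$)
$H = -128$ ($H = \left(-1\right) \left(-13\right) + \left(24 - 165\right) = 13 - 141 = -128$)
$H + 353785 = -128 + 353785 = 353657$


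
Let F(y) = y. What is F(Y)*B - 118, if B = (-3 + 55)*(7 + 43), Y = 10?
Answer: 25882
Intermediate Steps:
B = 2600 (B = 52*50 = 2600)
F(Y)*B - 118 = 10*2600 - 118 = 26000 - 118 = 25882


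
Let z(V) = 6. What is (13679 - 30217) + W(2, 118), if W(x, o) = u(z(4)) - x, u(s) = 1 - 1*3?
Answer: -16542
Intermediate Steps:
u(s) = -2 (u(s) = 1 - 3 = -2)
W(x, o) = -2 - x
(13679 - 30217) + W(2, 118) = (13679 - 30217) + (-2 - 1*2) = -16538 + (-2 - 2) = -16538 - 4 = -16542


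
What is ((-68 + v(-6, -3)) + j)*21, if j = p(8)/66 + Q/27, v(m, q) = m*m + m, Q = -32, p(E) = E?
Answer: -81214/99 ≈ -820.34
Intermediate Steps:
v(m, q) = m + m² (v(m, q) = m² + m = m + m²)
j = -316/297 (j = 8/66 - 32/27 = 8*(1/66) - 32*1/27 = 4/33 - 32/27 = -316/297 ≈ -1.0640)
((-68 + v(-6, -3)) + j)*21 = ((-68 - 6*(1 - 6)) - 316/297)*21 = ((-68 - 6*(-5)) - 316/297)*21 = ((-68 + 30) - 316/297)*21 = (-38 - 316/297)*21 = -11602/297*21 = -81214/99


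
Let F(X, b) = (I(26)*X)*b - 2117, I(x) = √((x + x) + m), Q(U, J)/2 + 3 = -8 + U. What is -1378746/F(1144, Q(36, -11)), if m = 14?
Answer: -2918805282/215936958311 - 78864271200*√66/215936958311 ≈ -2.9806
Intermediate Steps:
Q(U, J) = -22 + 2*U (Q(U, J) = -6 + 2*(-8 + U) = -6 + (-16 + 2*U) = -22 + 2*U)
I(x) = √(14 + 2*x) (I(x) = √((x + x) + 14) = √(2*x + 14) = √(14 + 2*x))
F(X, b) = -2117 + X*b*√66 (F(X, b) = (√(14 + 2*26)*X)*b - 2117 = (√(14 + 52)*X)*b - 2117 = (√66*X)*b - 2117 = (X*√66)*b - 2117 = X*b*√66 - 2117 = -2117 + X*b*√66)
-1378746/F(1144, Q(36, -11)) = -1378746/(-2117 + 1144*(-22 + 2*36)*√66) = -1378746/(-2117 + 1144*(-22 + 72)*√66) = -1378746/(-2117 + 1144*50*√66) = -1378746/(-2117 + 57200*√66)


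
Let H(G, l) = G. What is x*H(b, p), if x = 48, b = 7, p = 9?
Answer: 336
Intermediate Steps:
x*H(b, p) = 48*7 = 336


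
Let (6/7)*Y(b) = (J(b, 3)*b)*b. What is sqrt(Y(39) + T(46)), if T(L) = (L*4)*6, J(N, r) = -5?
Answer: I*sqrt(31074)/2 ≈ 88.139*I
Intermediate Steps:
Y(b) = -35*b**2/6 (Y(b) = 7*((-5*b)*b)/6 = 7*(-5*b**2)/6 = -35*b**2/6)
T(L) = 24*L (T(L) = (4*L)*6 = 24*L)
sqrt(Y(39) + T(46)) = sqrt(-35/6*39**2 + 24*46) = sqrt(-35/6*1521 + 1104) = sqrt(-17745/2 + 1104) = sqrt(-15537/2) = I*sqrt(31074)/2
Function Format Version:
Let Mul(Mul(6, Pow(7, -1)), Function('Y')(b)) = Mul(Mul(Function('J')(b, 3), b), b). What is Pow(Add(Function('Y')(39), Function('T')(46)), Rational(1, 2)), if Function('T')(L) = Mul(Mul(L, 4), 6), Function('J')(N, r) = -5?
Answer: Mul(Rational(1, 2), I, Pow(31074, Rational(1, 2))) ≈ Mul(88.139, I)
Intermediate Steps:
Function('Y')(b) = Mul(Rational(-35, 6), Pow(b, 2)) (Function('Y')(b) = Mul(Rational(7, 6), Mul(Mul(-5, b), b)) = Mul(Rational(7, 6), Mul(-5, Pow(b, 2))) = Mul(Rational(-35, 6), Pow(b, 2)))
Function('T')(L) = Mul(24, L) (Function('T')(L) = Mul(Mul(4, L), 6) = Mul(24, L))
Pow(Add(Function('Y')(39), Function('T')(46)), Rational(1, 2)) = Pow(Add(Mul(Rational(-35, 6), Pow(39, 2)), Mul(24, 46)), Rational(1, 2)) = Pow(Add(Mul(Rational(-35, 6), 1521), 1104), Rational(1, 2)) = Pow(Add(Rational(-17745, 2), 1104), Rational(1, 2)) = Pow(Rational(-15537, 2), Rational(1, 2)) = Mul(Rational(1, 2), I, Pow(31074, Rational(1, 2)))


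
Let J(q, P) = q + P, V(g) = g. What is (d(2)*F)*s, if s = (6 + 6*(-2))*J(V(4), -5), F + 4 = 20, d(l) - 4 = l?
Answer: 576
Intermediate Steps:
d(l) = 4 + l
F = 16 (F = -4 + 20 = 16)
J(q, P) = P + q
s = 6 (s = (6 + 6*(-2))*(-5 + 4) = (6 - 12)*(-1) = -6*(-1) = 6)
(d(2)*F)*s = ((4 + 2)*16)*6 = (6*16)*6 = 96*6 = 576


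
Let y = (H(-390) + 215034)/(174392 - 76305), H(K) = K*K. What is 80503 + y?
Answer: 7896664895/98087 ≈ 80507.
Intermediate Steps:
H(K) = K²
y = 367134/98087 (y = ((-390)² + 215034)/(174392 - 76305) = (152100 + 215034)/98087 = 367134*(1/98087) = 367134/98087 ≈ 3.7429)
80503 + y = 80503 + 367134/98087 = 7896664895/98087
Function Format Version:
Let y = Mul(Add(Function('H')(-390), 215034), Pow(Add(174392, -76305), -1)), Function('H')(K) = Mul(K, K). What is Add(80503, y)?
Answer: Rational(7896664895, 98087) ≈ 80507.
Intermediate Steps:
Function('H')(K) = Pow(K, 2)
y = Rational(367134, 98087) (y = Mul(Add(Pow(-390, 2), 215034), Pow(Add(174392, -76305), -1)) = Mul(Add(152100, 215034), Pow(98087, -1)) = Mul(367134, Rational(1, 98087)) = Rational(367134, 98087) ≈ 3.7429)
Add(80503, y) = Add(80503, Rational(367134, 98087)) = Rational(7896664895, 98087)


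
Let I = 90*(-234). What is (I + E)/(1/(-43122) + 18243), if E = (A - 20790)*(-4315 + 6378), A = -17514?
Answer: -3408458265864/786674645 ≈ -4332.7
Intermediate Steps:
I = -21060
E = -79021152 (E = (-17514 - 20790)*(-4315 + 6378) = -38304*2063 = -79021152)
(I + E)/(1/(-43122) + 18243) = (-21060 - 79021152)/(1/(-43122) + 18243) = -79042212/(-1/43122 + 18243) = -79042212/786674645/43122 = -79042212*43122/786674645 = -3408458265864/786674645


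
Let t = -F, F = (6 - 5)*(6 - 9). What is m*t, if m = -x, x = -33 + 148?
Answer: -345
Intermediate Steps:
F = -3 (F = 1*(-3) = -3)
t = 3 (t = -1*(-3) = 3)
x = 115
m = -115 (m = -1*115 = -115)
m*t = -115*3 = -345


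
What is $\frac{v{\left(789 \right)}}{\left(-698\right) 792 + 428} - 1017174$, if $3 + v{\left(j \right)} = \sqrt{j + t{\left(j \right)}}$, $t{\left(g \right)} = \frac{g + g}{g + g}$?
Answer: $- \frac{561874711509}{552388} - \frac{\sqrt{790}}{552388} \approx -1.0172 \cdot 10^{6}$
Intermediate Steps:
$t{\left(g \right)} = 1$ ($t{\left(g \right)} = \frac{2 g}{2 g} = 2 g \frac{1}{2 g} = 1$)
$v{\left(j \right)} = -3 + \sqrt{1 + j}$ ($v{\left(j \right)} = -3 + \sqrt{j + 1} = -3 + \sqrt{1 + j}$)
$\frac{v{\left(789 \right)}}{\left(-698\right) 792 + 428} - 1017174 = \frac{-3 + \sqrt{1 + 789}}{\left(-698\right) 792 + 428} - 1017174 = \frac{-3 + \sqrt{790}}{-552816 + 428} - 1017174 = \frac{-3 + \sqrt{790}}{-552388} - 1017174 = \left(-3 + \sqrt{790}\right) \left(- \frac{1}{552388}\right) - 1017174 = \left(\frac{3}{552388} - \frac{\sqrt{790}}{552388}\right) - 1017174 = - \frac{561874711509}{552388} - \frac{\sqrt{790}}{552388}$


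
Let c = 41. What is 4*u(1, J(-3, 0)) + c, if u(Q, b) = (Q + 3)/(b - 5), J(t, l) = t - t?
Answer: 189/5 ≈ 37.800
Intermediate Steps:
J(t, l) = 0
u(Q, b) = (3 + Q)/(-5 + b)
4*u(1, J(-3, 0)) + c = 4*((3 + 1)/(-5 + 0)) + 41 = 4*(4/(-5)) + 41 = 4*(-⅕*4) + 41 = 4*(-⅘) + 41 = -16/5 + 41 = 189/5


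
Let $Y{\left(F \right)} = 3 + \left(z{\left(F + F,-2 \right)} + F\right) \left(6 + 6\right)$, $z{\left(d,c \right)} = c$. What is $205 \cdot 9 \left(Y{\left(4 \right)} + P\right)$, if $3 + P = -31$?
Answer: $-12915$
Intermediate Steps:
$P = -34$ ($P = -3 - 31 = -34$)
$Y{\left(F \right)} = -21 + 12 F$ ($Y{\left(F \right)} = 3 + \left(-2 + F\right) \left(6 + 6\right) = 3 + \left(-2 + F\right) 12 = 3 + \left(-24 + 12 F\right) = -21 + 12 F$)
$205 \cdot 9 \left(Y{\left(4 \right)} + P\right) = 205 \cdot 9 \left(\left(-21 + 12 \cdot 4\right) - 34\right) = 205 \cdot 9 \left(\left(-21 + 48\right) - 34\right) = 205 \cdot 9 \left(27 - 34\right) = 205 \cdot 9 \left(-7\right) = 205 \left(-63\right) = -12915$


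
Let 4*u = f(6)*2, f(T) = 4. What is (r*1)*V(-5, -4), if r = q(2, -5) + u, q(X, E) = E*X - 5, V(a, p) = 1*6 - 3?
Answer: -39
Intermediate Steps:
V(a, p) = 3 (V(a, p) = 6 - 3 = 3)
q(X, E) = -5 + E*X
u = 2 (u = (4*2)/4 = (1/4)*8 = 2)
r = -13 (r = (-5 - 5*2) + 2 = (-5 - 10) + 2 = -15 + 2 = -13)
(r*1)*V(-5, -4) = -13*1*3 = -13*3 = -39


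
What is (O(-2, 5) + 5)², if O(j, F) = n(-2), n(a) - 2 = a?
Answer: 25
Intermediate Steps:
n(a) = 2 + a
O(j, F) = 0 (O(j, F) = 2 - 2 = 0)
(O(-2, 5) + 5)² = (0 + 5)² = 5² = 25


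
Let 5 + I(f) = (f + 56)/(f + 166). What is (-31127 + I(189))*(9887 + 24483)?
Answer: -75968801510/71 ≈ -1.0700e+9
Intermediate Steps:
I(f) = -5 + (56 + f)/(166 + f) (I(f) = -5 + (f + 56)/(f + 166) = -5 + (56 + f)/(166 + f))
(-31127 + I(189))*(9887 + 24483) = (-31127 + 2*(-387 - 2*189)/(166 + 189))*(9887 + 24483) = (-31127 + 2*(-387 - 378)/355)*34370 = (-31127 + 2*(1/355)*(-765))*34370 = (-31127 - 306/71)*34370 = -2210323/71*34370 = -75968801510/71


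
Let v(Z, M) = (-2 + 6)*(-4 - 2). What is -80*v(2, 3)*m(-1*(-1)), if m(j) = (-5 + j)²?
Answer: 30720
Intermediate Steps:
v(Z, M) = -24 (v(Z, M) = 4*(-6) = -24)
-80*v(2, 3)*m(-1*(-1)) = -(-1920)*(-5 - 1*(-1))² = -(-1920)*(-5 + 1)² = -(-1920)*(-4)² = -(-1920)*16 = -80*(-384) = 30720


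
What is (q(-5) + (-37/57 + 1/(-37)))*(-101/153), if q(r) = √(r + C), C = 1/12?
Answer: 144026/322677 - 101*I*√177/918 ≈ 0.44635 - 1.4637*I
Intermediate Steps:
C = 1/12 ≈ 0.083333
q(r) = √(1/12 + r) (q(r) = √(r + 1/12) = √(1/12 + r))
(q(-5) + (-37/57 + 1/(-37)))*(-101/153) = (√(3 + 36*(-5))/6 + (-37/57 + 1/(-37)))*(-101/153) = (√(3 - 180)/6 + (-37*1/57 - 1/37))*(-101*1/153) = (√(-177)/6 + (-37/57 - 1/37))*(-101/153) = ((I*√177)/6 - 1426/2109)*(-101/153) = (I*√177/6 - 1426/2109)*(-101/153) = (-1426/2109 + I*√177/6)*(-101/153) = 144026/322677 - 101*I*√177/918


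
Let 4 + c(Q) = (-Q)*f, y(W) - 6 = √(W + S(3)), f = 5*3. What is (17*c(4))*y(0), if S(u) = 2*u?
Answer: -6528 - 1088*√6 ≈ -9193.0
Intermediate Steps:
f = 15
y(W) = 6 + √(6 + W) (y(W) = 6 + √(W + 2*3) = 6 + √(W + 6) = 6 + √(6 + W))
c(Q) = -4 - 15*Q (c(Q) = -4 - Q*15 = -4 - 15*Q)
(17*c(4))*y(0) = (17*(-4 - 15*4))*(6 + √(6 + 0)) = (17*(-4 - 60))*(6 + √6) = (17*(-64))*(6 + √6) = -1088*(6 + √6) = -6528 - 1088*√6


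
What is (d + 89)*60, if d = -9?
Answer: 4800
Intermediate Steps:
(d + 89)*60 = (-9 + 89)*60 = 80*60 = 4800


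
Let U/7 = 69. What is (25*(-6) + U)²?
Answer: 110889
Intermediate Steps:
U = 483 (U = 7*69 = 483)
(25*(-6) + U)² = (25*(-6) + 483)² = (-150 + 483)² = 333² = 110889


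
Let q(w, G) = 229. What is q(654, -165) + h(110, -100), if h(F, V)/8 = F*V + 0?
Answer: -87771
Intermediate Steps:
h(F, V) = 8*F*V (h(F, V) = 8*(F*V + 0) = 8*(F*V) = 8*F*V)
q(654, -165) + h(110, -100) = 229 + 8*110*(-100) = 229 - 88000 = -87771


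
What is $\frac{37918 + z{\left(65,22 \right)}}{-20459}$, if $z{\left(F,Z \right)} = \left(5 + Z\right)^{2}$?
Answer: $- \frac{38647}{20459} \approx -1.889$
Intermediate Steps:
$\frac{37918 + z{\left(65,22 \right)}}{-20459} = \frac{37918 + \left(5 + 22\right)^{2}}{-20459} = \left(37918 + 27^{2}\right) \left(- \frac{1}{20459}\right) = \left(37918 + 729\right) \left(- \frac{1}{20459}\right) = 38647 \left(- \frac{1}{20459}\right) = - \frac{38647}{20459}$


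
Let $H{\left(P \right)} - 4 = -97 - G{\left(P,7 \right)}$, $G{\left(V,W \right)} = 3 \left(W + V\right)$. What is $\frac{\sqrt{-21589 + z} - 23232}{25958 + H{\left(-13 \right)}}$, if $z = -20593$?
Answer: $- \frac{2112}{2353} + \frac{i \sqrt{42182}}{25883} \approx -0.89758 + 0.007935 i$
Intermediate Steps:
$G{\left(V,W \right)} = 3 V + 3 W$ ($G{\left(V,W \right)} = 3 \left(V + W\right) = 3 V + 3 W$)
$H{\left(P \right)} = -114 - 3 P$ ($H{\left(P \right)} = 4 - \left(97 + 21 + 3 P\right) = 4 - \left(118 + 3 P\right) = -114 - 3 P$)
$\frac{\sqrt{-21589 + z} - 23232}{25958 + H{\left(-13 \right)}} = \frac{\sqrt{-21589 - 20593} - 23232}{25958 - 75} = \frac{\sqrt{-42182} - 23232}{25958 + \left(-114 + 39\right)} = \frac{i \sqrt{42182} - 23232}{25958 - 75} = \frac{-23232 + i \sqrt{42182}}{25883} = \left(-23232 + i \sqrt{42182}\right) \frac{1}{25883} = - \frac{2112}{2353} + \frac{i \sqrt{42182}}{25883}$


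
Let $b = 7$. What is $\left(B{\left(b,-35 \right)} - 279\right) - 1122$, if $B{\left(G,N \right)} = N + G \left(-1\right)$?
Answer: $-1443$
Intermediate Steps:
$B{\left(G,N \right)} = N - G$
$\left(B{\left(b,-35 \right)} - 279\right) - 1122 = \left(\left(-35 - 7\right) - 279\right) - 1122 = \left(-42 - 279\right) - 1122 = -321 - 1122 = -1443$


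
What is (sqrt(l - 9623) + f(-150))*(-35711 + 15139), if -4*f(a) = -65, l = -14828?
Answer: -334295 - 144004*I*sqrt(499) ≈ -3.343e+5 - 3.2168e+6*I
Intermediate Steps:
f(a) = 65/4 (f(a) = -1/4*(-65) = 65/4)
(sqrt(l - 9623) + f(-150))*(-35711 + 15139) = (sqrt(-14828 - 9623) + 65/4)*(-35711 + 15139) = (sqrt(-24451) + 65/4)*(-20572) = (7*I*sqrt(499) + 65/4)*(-20572) = (65/4 + 7*I*sqrt(499))*(-20572) = -334295 - 144004*I*sqrt(499)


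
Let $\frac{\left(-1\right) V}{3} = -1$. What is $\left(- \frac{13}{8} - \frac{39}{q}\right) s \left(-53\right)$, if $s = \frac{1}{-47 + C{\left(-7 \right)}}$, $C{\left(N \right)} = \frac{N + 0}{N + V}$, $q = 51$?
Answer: $- \frac{17225}{6154} \approx -2.799$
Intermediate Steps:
$V = 3$ ($V = \left(-3\right) \left(-1\right) = 3$)
$C{\left(N \right)} = \frac{N}{3 + N}$ ($C{\left(N \right)} = \frac{N + 0}{N + 3} = \frac{N}{3 + N}$)
$s = - \frac{4}{181}$ ($s = \frac{1}{-47 - \frac{7}{3 - 7}} = \frac{1}{-47 - \frac{7}{-4}} = \frac{1}{-47 - - \frac{7}{4}} = \frac{1}{-47 + \frac{7}{4}} = \frac{1}{- \frac{181}{4}} = - \frac{4}{181} \approx -0.022099$)
$\left(- \frac{13}{8} - \frac{39}{q}\right) s \left(-53\right) = \left(- \frac{13}{8} - \frac{39}{51}\right) \left(- \frac{4}{181}\right) \left(-53\right) = \left(\left(-13\right) \frac{1}{8} - \frac{13}{17}\right) \left(- \frac{4}{181}\right) \left(-53\right) = \left(- \frac{13}{8} - \frac{13}{17}\right) \left(- \frac{4}{181}\right) \left(-53\right) = \left(- \frac{325}{136}\right) \left(- \frac{4}{181}\right) \left(-53\right) = \frac{325}{6154} \left(-53\right) = - \frac{17225}{6154}$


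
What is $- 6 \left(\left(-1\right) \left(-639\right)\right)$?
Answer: $-3834$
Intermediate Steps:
$- 6 \left(\left(-1\right) \left(-639\right)\right) = \left(-6\right) 639 = -3834$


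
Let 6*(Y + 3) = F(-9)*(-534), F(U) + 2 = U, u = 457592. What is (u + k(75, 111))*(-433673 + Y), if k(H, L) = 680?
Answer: -198292919584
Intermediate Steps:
F(U) = -2 + U
Y = 976 (Y = -3 + ((-2 - 9)*(-534))/6 = -3 + (-11*(-534))/6 = -3 + (⅙)*5874 = -3 + 979 = 976)
(u + k(75, 111))*(-433673 + Y) = (457592 + 680)*(-433673 + 976) = 458272*(-432697) = -198292919584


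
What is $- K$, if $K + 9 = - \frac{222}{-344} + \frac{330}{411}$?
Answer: $\frac{177949}{23564} \approx 7.5517$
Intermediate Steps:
$K = - \frac{177949}{23564}$ ($K = -9 + \left(- \frac{222}{-344} + \frac{330}{411}\right) = -9 + \left(\left(-222\right) \left(- \frac{1}{344}\right) + 330 \cdot \frac{1}{411}\right) = -9 + \left(\frac{111}{172} + \frac{110}{137}\right) = -9 + \frac{34127}{23564} = - \frac{177949}{23564} \approx -7.5517$)
$- K = \left(-1\right) \left(- \frac{177949}{23564}\right) = \frac{177949}{23564}$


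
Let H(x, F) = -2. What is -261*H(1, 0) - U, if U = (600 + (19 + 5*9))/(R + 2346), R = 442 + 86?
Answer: 749782/1437 ≈ 521.77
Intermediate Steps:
R = 528
U = 332/1437 (U = (600 + (19 + 5*9))/(528 + 2346) = (600 + (19 + 45))/2874 = (600 + 64)*(1/2874) = 664*(1/2874) = 332/1437 ≈ 0.23104)
-261*H(1, 0) - U = -261*(-2) - 1*332/1437 = 522 - 332/1437 = 749782/1437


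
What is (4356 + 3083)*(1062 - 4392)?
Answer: -24771870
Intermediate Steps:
(4356 + 3083)*(1062 - 4392) = 7439*(-3330) = -24771870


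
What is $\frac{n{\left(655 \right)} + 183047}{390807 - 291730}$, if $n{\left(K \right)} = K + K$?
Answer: $\frac{184357}{99077} \approx 1.8607$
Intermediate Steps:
$n{\left(K \right)} = 2 K$
$\frac{n{\left(655 \right)} + 183047}{390807 - 291730} = \frac{2 \cdot 655 + 183047}{390807 - 291730} = \frac{1310 + 183047}{390807 - 291730} = \frac{184357}{99077}$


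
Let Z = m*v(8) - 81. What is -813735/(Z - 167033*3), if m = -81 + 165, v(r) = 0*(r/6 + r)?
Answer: 54249/33412 ≈ 1.6236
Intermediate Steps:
v(r) = 0 (v(r) = 0*(r*(1/6) + r) = 0*(r/6 + r) = 0*(7*r/6) = 0)
m = 84
Z = -81 (Z = 84*0 - 81 = 0 - 81 = -81)
-813735/(Z - 167033*3) = -813735/(-81 - 167033*3) = -813735/(-81 - 1*501099) = -813735/(-81 - 501099) = -813735/(-501180) = -813735*(-1/501180) = 54249/33412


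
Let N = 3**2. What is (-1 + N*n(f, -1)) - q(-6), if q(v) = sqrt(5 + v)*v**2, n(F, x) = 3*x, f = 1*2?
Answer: -28 - 36*I ≈ -28.0 - 36.0*I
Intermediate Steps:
f = 2
N = 9
q(v) = v**2*sqrt(5 + v)
(-1 + N*n(f, -1)) - q(-6) = (-1 + 9*(3*(-1))) - (-6)**2*sqrt(5 - 6) = (-1 + 9*(-3)) - 36*sqrt(-1) = (-1 - 27) - 36*I = -28 - 36*I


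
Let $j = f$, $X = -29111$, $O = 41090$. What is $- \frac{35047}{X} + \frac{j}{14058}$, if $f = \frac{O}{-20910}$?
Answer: $\frac{1030096690967}{855725937858} \approx 1.2038$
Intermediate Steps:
$f = - \frac{4109}{2091}$ ($f = \frac{41090}{-20910} = 41090 \left(- \frac{1}{20910}\right) = - \frac{4109}{2091} \approx -1.9651$)
$j = - \frac{4109}{2091} \approx -1.9651$
$- \frac{35047}{X} + \frac{j}{14058} = - \frac{35047}{-29111} - \frac{4109}{2091 \cdot 14058} = \left(-35047\right) \left(- \frac{1}{29111}\right) - \frac{4109}{29395278} = \frac{35047}{29111} - \frac{4109}{29395278} = \frac{1030096690967}{855725937858}$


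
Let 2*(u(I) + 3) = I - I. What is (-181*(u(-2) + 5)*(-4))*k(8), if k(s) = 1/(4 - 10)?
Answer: -724/3 ≈ -241.33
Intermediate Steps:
u(I) = -3 (u(I) = -3 + (I - I)/2 = -3 + (½)*0 = -3 + 0 = -3)
k(s) = -⅙ (k(s) = 1/(-6) = -⅙)
(-181*(u(-2) + 5)*(-4))*k(8) = -181*(-3 + 5)*(-4)*(-⅙) = -362*(-4)*(-⅙) = -181*(-8)*(-⅙) = 1448*(-⅙) = -724/3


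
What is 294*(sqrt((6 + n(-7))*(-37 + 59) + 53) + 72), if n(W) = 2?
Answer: 21168 + 294*sqrt(229) ≈ 25617.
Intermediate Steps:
294*(sqrt((6 + n(-7))*(-37 + 59) + 53) + 72) = 294*(sqrt((6 + 2)*(-37 + 59) + 53) + 72) = 294*(sqrt(8*22 + 53) + 72) = 294*(sqrt(176 + 53) + 72) = 294*(sqrt(229) + 72) = 294*(72 + sqrt(229)) = 21168 + 294*sqrt(229)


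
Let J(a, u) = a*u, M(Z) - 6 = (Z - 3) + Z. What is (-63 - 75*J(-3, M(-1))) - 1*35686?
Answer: -35524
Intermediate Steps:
M(Z) = 3 + 2*Z (M(Z) = 6 + ((Z - 3) + Z) = 6 + ((-3 + Z) + Z) = 6 + (-3 + 2*Z) = 3 + 2*Z)
(-63 - 75*J(-3, M(-1))) - 1*35686 = (-63 - (-225)*(3 + 2*(-1))) - 1*35686 = (-63 - (-225)*(3 - 2)) - 35686 = (-63 - (-225)) - 35686 = (-63 - 75*(-3)) - 35686 = (-63 + 225) - 35686 = 162 - 35686 = -35524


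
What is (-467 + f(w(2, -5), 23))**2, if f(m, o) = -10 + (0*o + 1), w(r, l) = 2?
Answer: 226576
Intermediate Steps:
f(m, o) = -9 (f(m, o) = -10 + (0 + 1) = -10 + 1 = -9)
(-467 + f(w(2, -5), 23))**2 = (-467 - 9)**2 = (-476)**2 = 226576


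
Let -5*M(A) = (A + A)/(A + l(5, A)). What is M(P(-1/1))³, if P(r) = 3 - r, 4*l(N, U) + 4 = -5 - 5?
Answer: -4096/125 ≈ -32.768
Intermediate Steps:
l(N, U) = -7/2 (l(N, U) = -1 + (-5 - 5)/4 = -1 + (¼)*(-10) = -1 - 5/2 = -7/2)
M(A) = -2*A/(5*(-7/2 + A)) (M(A) = -(A + A)/(5*(A - 7/2)) = -2*A/(5*(-7/2 + A)))
M(P(-1/1))³ = (-4*(3 - (-1)/1)/(-35 + 10*(3 - (-1)/1)))³ = (-4*(3 - (-1))/(-35 + 10*(3 - (-1))))³ = (-4*(3 - 1*(-1))/(-35 + 10*(3 - 1*(-1))))³ = (-4*(3 + 1)/(-35 + 10*(3 + 1)))³ = (-4*4/(-35 + 10*4))³ = (-4*4/(-35 + 40))³ = (-4*4/5)³ = (-4*4*⅕)³ = (-16/5)³ = -4096/125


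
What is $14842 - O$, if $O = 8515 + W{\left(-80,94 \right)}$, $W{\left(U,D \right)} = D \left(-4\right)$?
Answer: $6703$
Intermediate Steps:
$W{\left(U,D \right)} = - 4 D$
$O = 8139$ ($O = 8515 - 376 = 8139$)
$14842 - O = 14842 - 8139 = 6703$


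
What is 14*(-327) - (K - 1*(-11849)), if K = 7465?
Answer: -23892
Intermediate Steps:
14*(-327) - (K - 1*(-11849)) = 14*(-327) - (7465 - 1*(-11849)) = -4578 - (7465 + 11849) = -4578 - 1*19314 = -4578 - 19314 = -23892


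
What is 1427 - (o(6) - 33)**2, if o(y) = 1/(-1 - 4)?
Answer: 8119/25 ≈ 324.76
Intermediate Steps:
o(y) = -1/5 (o(y) = 1/(-5) = -1/5)
1427 - (o(6) - 33)**2 = 1427 - (-1/5 - 33)**2 = 1427 - (-166/5)**2 = 1427 - 1*27556/25 = 1427 - 27556/25 = 8119/25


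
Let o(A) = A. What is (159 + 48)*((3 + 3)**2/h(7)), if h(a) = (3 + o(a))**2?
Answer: 1863/25 ≈ 74.520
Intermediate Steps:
h(a) = (3 + a)**2
(159 + 48)*((3 + 3)**2/h(7)) = (159 + 48)*((3 + 3)**2/((3 + 7)**2)) = 207*(6**2/(10**2)) = 207*(36/100) = 207*(36*(1/100)) = 207*(9/25) = 1863/25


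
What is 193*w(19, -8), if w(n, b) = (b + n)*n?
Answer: 40337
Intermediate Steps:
w(n, b) = n*(b + n)
193*w(19, -8) = 193*(19*(-8 + 19)) = 193*(19*11) = 193*209 = 40337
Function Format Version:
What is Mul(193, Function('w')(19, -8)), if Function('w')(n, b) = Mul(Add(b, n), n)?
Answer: 40337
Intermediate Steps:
Function('w')(n, b) = Mul(n, Add(b, n))
Mul(193, Function('w')(19, -8)) = Mul(193, Mul(19, Add(-8, 19))) = Mul(193, Mul(19, 11)) = Mul(193, 209) = 40337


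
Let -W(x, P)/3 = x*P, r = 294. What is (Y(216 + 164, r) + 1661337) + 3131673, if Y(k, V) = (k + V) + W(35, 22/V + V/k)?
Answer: 1275096245/266 ≈ 4.7936e+6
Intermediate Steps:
W(x, P) = -3*P*x (W(x, P) = -3*x*P = -3*P*x)
Y(k, V) = V + k - 2310/V - 105*V/k (Y(k, V) = (k + V) - 3*(22/V + V/k)*35 = (V + k) + (-2310/V - 105*V/k) = V + k - 2310/V - 105*V/k)
(Y(216 + 164, r) + 1661337) + 3131673 = ((294 + (216 + 164) - 2310/294 - 105*294/(216 + 164)) + 1661337) + 3131673 = ((294 + 380 - 2310*1/294 - 105*294/380) + 1661337) + 3131673 = ((294 + 380 - 55/7 - 105*294*1/380) + 1661337) + 3131673 = ((294 + 380 - 55/7 - 3087/38) + 1661337) + 3131673 = (155585/266 + 1661337) + 3131673 = 442071227/266 + 3131673 = 1275096245/266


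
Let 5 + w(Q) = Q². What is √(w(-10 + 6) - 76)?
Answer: I*√65 ≈ 8.0623*I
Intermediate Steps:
w(Q) = -5 + Q²
√(w(-10 + 6) - 76) = √((-5 + (-10 + 6)²) - 76) = √((-5 + (-4)²) - 76) = √((-5 + 16) - 76) = √(11 - 76) = √(-65) = I*√65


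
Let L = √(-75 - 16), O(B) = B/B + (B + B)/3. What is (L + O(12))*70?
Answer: 630 + 70*I*√91 ≈ 630.0 + 667.76*I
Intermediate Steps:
O(B) = 1 + 2*B/3 (O(B) = 1 + (2*B)*(⅓) = 1 + 2*B/3)
L = I*√91 (L = √(-91) = I*√91 ≈ 9.5394*I)
(L + O(12))*70 = (I*√91 + (1 + (⅔)*12))*70 = (I*√91 + (1 + 8))*70 = (I*√91 + 9)*70 = (9 + I*√91)*70 = 630 + 70*I*√91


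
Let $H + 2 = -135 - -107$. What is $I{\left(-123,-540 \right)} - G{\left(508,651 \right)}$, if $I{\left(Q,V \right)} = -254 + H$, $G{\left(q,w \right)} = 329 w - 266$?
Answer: $-214197$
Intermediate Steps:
$G{\left(q,w \right)} = -266 + 329 w$
$H = -30$ ($H = -2 - 28 = -30$)
$I{\left(Q,V \right)} = -284$ ($I{\left(Q,V \right)} = -254 - 30 = -284$)
$I{\left(-123,-540 \right)} - G{\left(508,651 \right)} = -284 - \left(-266 + 329 \cdot 651\right) = -284 - \left(-266 + 214179\right) = -284 - 213913 = -214197$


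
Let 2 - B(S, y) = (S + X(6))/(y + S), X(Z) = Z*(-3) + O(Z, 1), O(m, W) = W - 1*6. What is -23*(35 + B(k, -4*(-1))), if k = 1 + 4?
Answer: -897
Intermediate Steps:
O(m, W) = -6 + W (O(m, W) = W - 6 = -6 + W)
k = 5
X(Z) = -5 - 3*Z (X(Z) = Z*(-3) + (-6 + 1) = -3*Z - 5 = -5 - 3*Z)
B(S, y) = 2 - (-23 + S)/(S + y) (B(S, y) = 2 - (S + (-5 - 3*6))/(y + S) = 2 - (S + (-5 - 18))/(S + y) = 2 - (S - 23)/(S + y) = 2 - (-23 + S)/(S + y))
-23*(35 + B(k, -4*(-1))) = -23*(35 + (23 + 5 + 2*(-4*(-1)))/(5 - 4*(-1))) = -23*(35 + (23 + 5 + 2*4)/(5 + 4)) = -23*(35 + (23 + 5 + 8)/9) = -23*(35 + (⅑)*36) = -23*(35 + 4) = -23*39 = -897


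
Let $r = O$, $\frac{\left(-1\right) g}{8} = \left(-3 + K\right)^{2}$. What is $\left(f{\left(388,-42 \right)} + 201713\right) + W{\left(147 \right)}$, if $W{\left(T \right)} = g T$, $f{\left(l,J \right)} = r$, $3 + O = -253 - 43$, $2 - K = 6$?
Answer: $143790$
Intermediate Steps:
$K = -4$ ($K = 2 - 6 = -4$)
$g = -392$ ($g = - 8 \left(-3 - 4\right)^{2} = - 8 \left(-7\right)^{2} = \left(-8\right) 49 = -392$)
$O = -299$ ($O = -3 - 296 = -299$)
$r = -299$
$f{\left(l,J \right)} = -299$
$W{\left(T \right)} = - 392 T$
$\left(f{\left(388,-42 \right)} + 201713\right) + W{\left(147 \right)} = \left(-299 + 201713\right) - 57624 = 201414 - 57624 = 143790$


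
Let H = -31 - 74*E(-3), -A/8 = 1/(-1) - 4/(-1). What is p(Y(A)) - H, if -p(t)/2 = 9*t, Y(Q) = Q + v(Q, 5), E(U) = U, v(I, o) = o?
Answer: 151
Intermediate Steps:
A = -24 (A = -8*(1/(-1) - 4/(-1)) = -8*(1*(-1) - 4*(-1)) = -8*(-1 - 1*(-4)) = -8*(-1 + 4) = -8*3 = -24)
Y(Q) = 5 + Q (Y(Q) = Q + 5 = 5 + Q)
H = 191 (H = -31 - 74*(-3) = -31 + 222 = 191)
p(t) = -18*t
p(Y(A)) - H = -18*(5 - 24) - 1*191 = -18*(-19) - 191 = 342 - 191 = 151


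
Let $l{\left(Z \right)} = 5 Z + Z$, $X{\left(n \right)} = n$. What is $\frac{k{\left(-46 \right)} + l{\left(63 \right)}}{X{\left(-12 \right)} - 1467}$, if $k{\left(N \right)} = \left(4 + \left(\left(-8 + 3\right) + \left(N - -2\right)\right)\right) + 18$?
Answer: $- \frac{117}{493} \approx -0.23732$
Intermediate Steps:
$k{\left(N \right)} = 19 + N$ ($k{\left(N \right)} = \left(4 + \left(-5 + \left(N + 2\right)\right)\right) + 18 = \left(4 + \left(-5 + \left(2 + N\right)\right)\right) + 18 = \left(4 + \left(-3 + N\right)\right) + 18 = \left(1 + N\right) + 18 = 19 + N$)
$l{\left(Z \right)} = 6 Z$
$\frac{k{\left(-46 \right)} + l{\left(63 \right)}}{X{\left(-12 \right)} - 1467} = \frac{\left(19 - 46\right) + 6 \cdot 63}{-12 - 1467} = \frac{-27 + 378}{-1479} = 351 \left(- \frac{1}{1479}\right) = - \frac{117}{493}$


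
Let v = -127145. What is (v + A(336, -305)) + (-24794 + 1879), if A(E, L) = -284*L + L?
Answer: -63745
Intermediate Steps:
A(E, L) = -283*L
(v + A(336, -305)) + (-24794 + 1879) = (-127145 - 283*(-305)) + (-24794 + 1879) = (-127145 + 86315) - 22915 = -40830 - 22915 = -63745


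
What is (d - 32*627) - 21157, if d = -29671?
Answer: -70892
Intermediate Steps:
(d - 32*627) - 21157 = (-29671 - 32*627) - 21157 = (-29671 - 20064) - 21157 = -49735 - 21157 = -70892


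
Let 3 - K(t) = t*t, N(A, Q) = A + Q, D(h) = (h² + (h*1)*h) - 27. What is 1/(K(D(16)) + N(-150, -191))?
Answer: -1/235563 ≈ -4.2452e-6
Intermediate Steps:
D(h) = -27 + 2*h² (D(h) = (h² + h*h) - 27 = (h² + h²) - 27 = 2*h² - 27 = -27 + 2*h²)
K(t) = 3 - t² (K(t) = 3 - t*t = 3 - t²)
1/(K(D(16)) + N(-150, -191)) = 1/((3 - (-27 + 2*16²)²) + (-150 - 191)) = 1/((3 - (-27 + 2*256)²) - 341) = 1/((3 - (-27 + 512)²) - 341) = 1/((3 - 1*485²) - 341) = 1/((3 - 1*235225) - 341) = 1/((3 - 235225) - 341) = 1/(-235222 - 341) = 1/(-235563) = -1/235563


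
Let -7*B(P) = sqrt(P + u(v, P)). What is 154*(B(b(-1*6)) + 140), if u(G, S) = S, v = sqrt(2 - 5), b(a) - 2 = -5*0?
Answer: 21516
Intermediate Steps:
b(a) = 2 (b(a) = 2 - 5*0 = 2 + 0 = 2)
v = I*sqrt(3) (v = sqrt(-3) = I*sqrt(3) ≈ 1.732*I)
B(P) = -sqrt(2)*sqrt(P)/7 (B(P) = -sqrt(P + P)/7 = -sqrt(2)*sqrt(P)/7)
154*(B(b(-1*6)) + 140) = 154*(-sqrt(2)*sqrt(2)/7 + 140) = 154*(-2/7 + 140) = 154*(978/7) = 21516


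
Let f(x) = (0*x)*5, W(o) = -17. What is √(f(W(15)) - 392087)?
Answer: I*√392087 ≈ 626.17*I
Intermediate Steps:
f(x) = 0 (f(x) = 0*5 = 0)
√(f(W(15)) - 392087) = √(0 - 392087) = √(-392087) = I*√392087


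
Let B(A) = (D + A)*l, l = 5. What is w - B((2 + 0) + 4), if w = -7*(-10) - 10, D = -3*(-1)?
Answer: 15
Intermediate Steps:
D = 3
B(A) = 15 + 5*A (B(A) = (3 + A)*5 = 15 + 5*A)
w = 60 (w = 70 - 10 = 60)
w - B((2 + 0) + 4) = 60 - (15 + 5*((2 + 0) + 4)) = 60 - (15 + 5*(2 + 4)) = 60 - (15 + 5*6) = 60 - (15 + 30) = 60 - 1*45 = 60 - 45 = 15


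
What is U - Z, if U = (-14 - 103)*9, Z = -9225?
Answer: 8172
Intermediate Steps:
U = -1053 (U = -117*9 = -1053)
U - Z = -1053 - 1*(-9225) = -1053 + 9225 = 8172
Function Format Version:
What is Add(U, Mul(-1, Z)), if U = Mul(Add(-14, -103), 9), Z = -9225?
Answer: 8172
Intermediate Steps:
U = -1053 (U = Mul(-117, 9) = -1053)
Add(U, Mul(-1, Z)) = Add(-1053, Mul(-1, -9225)) = Add(-1053, 9225) = 8172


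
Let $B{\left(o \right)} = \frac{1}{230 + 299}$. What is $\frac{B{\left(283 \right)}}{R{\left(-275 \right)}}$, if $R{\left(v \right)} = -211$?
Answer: $- \frac{1}{111619} \approx -8.959 \cdot 10^{-6}$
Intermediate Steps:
$B{\left(o \right)} = \frac{1}{529}$
$\frac{B{\left(283 \right)}}{R{\left(-275 \right)}} = \frac{1}{529 \left(-211\right)} = \frac{1}{529} \left(- \frac{1}{211}\right) = - \frac{1}{111619}$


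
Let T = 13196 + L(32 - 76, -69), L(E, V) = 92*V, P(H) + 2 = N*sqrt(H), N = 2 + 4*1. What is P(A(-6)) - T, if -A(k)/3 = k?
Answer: -6850 + 18*sqrt(2) ≈ -6824.5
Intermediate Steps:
N = 6 (N = 2 + 4 = 6)
A(k) = -3*k
P(H) = -2 + 6*sqrt(H)
T = 6848 (T = 13196 + 92*(-69) = 13196 - 6348 = 6848)
P(A(-6)) - T = (-2 + 6*sqrt(-3*(-6))) - 1*6848 = (-2 + 6*sqrt(18)) - 6848 = (-2 + 6*(3*sqrt(2))) - 6848 = (-2 + 18*sqrt(2)) - 6848 = -6850 + 18*sqrt(2)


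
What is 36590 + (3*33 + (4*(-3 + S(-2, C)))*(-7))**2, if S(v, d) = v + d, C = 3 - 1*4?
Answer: 107879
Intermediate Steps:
C = -1 (C = 3 - 4 = -1)
S(v, d) = d + v
36590 + (3*33 + (4*(-3 + S(-2, C)))*(-7))**2 = 36590 + (3*33 + (4*(-3 + (-1 - 2)))*(-7))**2 = 36590 + (99 + (4*(-3 - 3))*(-7))**2 = 36590 + (99 + (4*(-6))*(-7))**2 = 36590 + (99 - 24*(-7))**2 = 36590 + (99 + 168)**2 = 36590 + 267**2 = 36590 + 71289 = 107879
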